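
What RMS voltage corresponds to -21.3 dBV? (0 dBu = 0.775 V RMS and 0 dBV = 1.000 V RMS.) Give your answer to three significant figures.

V = 1.000 V × 10^(-21.3/20).
= 1.000 × 0.08610 = 0.0861 V.

0.0861 V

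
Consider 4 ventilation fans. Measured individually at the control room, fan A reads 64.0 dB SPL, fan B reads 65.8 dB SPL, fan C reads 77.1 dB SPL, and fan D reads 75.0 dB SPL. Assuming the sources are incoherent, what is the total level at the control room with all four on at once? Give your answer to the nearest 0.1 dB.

Incoherent sources sum as intensities:
L_total = 10·log₁₀(10^(64.0/10) + 10^(65.8/10) + 10^(77.1/10) + 10^(75.0/10)) = 10·log₁₀(89220000) = 79.5 dB SPL.

79.5 dB SPL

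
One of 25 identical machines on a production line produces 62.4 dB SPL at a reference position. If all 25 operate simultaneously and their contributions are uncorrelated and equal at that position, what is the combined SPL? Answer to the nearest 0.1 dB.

25 equal incoherent sources raise the level by 10·log₁₀(25) = 13.98 dB.
L_total = 62.4 + 13.98 = 76.4 dB SPL.

76.4 dB SPL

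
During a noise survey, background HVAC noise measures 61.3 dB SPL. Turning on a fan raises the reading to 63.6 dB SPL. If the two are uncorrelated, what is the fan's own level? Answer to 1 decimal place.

Remove the background by subtracting linear intensities:
L_src = 10·log₁₀(10^(63.6/10) − 10^(61.3/10)) = 10·log₁₀(941900) = 59.7 dB SPL.

59.7 dB SPL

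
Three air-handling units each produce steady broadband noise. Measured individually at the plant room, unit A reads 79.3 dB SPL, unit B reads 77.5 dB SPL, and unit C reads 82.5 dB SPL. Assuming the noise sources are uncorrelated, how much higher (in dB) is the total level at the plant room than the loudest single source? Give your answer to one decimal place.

Uncorrelated sources add in intensity (power), not in dB.
L_total = 10·log₁₀(10^(79.3/10) + 10^(77.5/10) + 10^(82.5/10)) = 85.04 dB SPL.
Excess over the loudest (82.5 dB): 85.04 − 82.5 = 2.5 dB.

2.5 dB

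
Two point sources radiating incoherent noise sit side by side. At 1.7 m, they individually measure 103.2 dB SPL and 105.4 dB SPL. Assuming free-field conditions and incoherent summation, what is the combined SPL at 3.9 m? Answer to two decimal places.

100.24 dB SPL

Combined at 1.7 m: 10·log₁₀(10^(103.2/10)+10^(105.4/10)) = 107.448 dB SPL.
Then apply −20·log₁₀(3.9/1.7) = -7.212 dB → 100.24 dB SPL.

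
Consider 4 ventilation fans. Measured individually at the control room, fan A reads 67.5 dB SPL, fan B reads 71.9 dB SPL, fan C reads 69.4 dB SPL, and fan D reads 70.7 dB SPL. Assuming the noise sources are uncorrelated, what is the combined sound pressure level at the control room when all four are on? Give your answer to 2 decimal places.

Uncorrelated sources add in intensity (power), not in dB.
L_total = 10·log₁₀(10^(67.5/10) + 10^(71.9/10) + 10^(69.4/10) + 10^(70.7/10)) = 10·log₁₀(41570000) = 76.19 dB SPL.

76.19 dB SPL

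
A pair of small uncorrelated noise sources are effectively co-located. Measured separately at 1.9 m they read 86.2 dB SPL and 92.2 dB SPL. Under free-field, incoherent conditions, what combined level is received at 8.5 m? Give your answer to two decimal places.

Combined at 1.9 m: 10·log₁₀(10^(86.2/10)+10^(92.2/10)) = 93.173 dB SPL.
Then apply −20·log₁₀(8.5/1.9) = -13.013 dB → 80.16 dB SPL.

80.16 dB SPL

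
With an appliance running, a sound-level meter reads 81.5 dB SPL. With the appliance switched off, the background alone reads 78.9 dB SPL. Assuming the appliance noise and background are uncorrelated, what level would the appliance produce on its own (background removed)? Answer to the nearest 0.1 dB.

Subtract intensities: L_src = 10·log₁₀(10^(L_total/10) − 10^(L_bg/10)).
L_src = 10·log₁₀(10^(81.5/10) − 10^(78.9/10)) = 10·log₁₀(63630000) = 78.0 dB SPL.

78.0 dB SPL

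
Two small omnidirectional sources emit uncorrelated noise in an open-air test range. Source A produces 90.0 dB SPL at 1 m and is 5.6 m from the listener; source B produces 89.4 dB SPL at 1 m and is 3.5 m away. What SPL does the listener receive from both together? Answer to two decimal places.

80.13 dB SPL

At the listener: L_A = 90.0 − 20·log₁₀(5.6) = 75.036 dB; L_B = 89.4 − 20·log₁₀(3.5) = 78.519 dB.
Combined: 10·log₁₀(10^(75.036/10)+10^(78.519/10)) = 80.13 dB SPL.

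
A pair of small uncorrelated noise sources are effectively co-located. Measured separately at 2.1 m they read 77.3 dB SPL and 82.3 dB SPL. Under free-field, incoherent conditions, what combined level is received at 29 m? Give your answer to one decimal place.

Combined at 2.1 m: 10·log₁₀(10^(77.3/10)+10^(82.3/10)) = 83.49 dB SPL.
Then apply −20·log₁₀(29/2.1) = -22.80 dB → 60.7 dB SPL.

60.7 dB SPL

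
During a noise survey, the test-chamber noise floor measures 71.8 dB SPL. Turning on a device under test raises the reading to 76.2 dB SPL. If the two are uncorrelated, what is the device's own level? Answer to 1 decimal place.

74.2 dB SPL

Remove the background by subtracting linear intensities:
L_src = 10·log₁₀(10^(76.2/10) − 10^(71.8/10)) = 10·log₁₀(26550000) = 74.2 dB SPL.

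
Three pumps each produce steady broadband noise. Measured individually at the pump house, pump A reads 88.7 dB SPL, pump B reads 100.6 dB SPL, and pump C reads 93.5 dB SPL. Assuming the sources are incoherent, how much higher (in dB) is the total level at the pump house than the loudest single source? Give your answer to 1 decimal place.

1.0 dB

Incoherent sources sum as intensities:
L_total = 10·log₁₀(10^(88.7/10) + 10^(100.6/10) + 10^(93.5/10)) = 101.60 dB SPL.
Excess over the loudest (100.6 dB): 101.60 − 100.6 = 1.0 dB.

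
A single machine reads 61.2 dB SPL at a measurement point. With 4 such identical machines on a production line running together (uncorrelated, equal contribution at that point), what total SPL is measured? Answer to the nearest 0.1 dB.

4 equal incoherent sources raise the level by 10·log₁₀(4) = 6.02 dB.
L_total = 61.2 + 6.02 = 67.2 dB SPL.

67.2 dB SPL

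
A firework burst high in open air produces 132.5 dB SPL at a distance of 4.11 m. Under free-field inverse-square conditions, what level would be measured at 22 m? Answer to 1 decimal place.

117.9 dB SPL

Inverse-square spreading gives ΔL = −20·log₁₀(d₂/d₁).
ΔL = −20·log₁₀(22/4.11) = -14.57 dB, so L₂ = 132.5 + (-14.57) = 117.9 dB SPL.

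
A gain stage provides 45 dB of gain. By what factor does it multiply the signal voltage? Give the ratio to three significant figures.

Voltage ratio = 10^(dB/20).
10^(45/20) = 10^(2.250) = 178.

178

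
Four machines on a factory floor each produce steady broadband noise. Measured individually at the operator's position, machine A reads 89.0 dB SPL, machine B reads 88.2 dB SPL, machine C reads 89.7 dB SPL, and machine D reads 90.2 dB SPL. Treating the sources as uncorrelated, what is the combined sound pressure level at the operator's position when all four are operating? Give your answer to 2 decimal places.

Incoherent sources sum as intensities:
L_total = 10·log₁₀(10^(89.0/10) + 10^(88.2/10) + 10^(89.7/10) + 10^(90.2/10)) = 10·log₁₀(3435000000) = 95.36 dB SPL.

95.36 dB SPL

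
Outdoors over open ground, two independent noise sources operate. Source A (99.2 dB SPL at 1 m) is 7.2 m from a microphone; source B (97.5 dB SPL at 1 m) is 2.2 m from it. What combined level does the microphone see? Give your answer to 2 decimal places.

91.21 dB SPL

At the listener: L_A = 99.2 − 20·log₁₀(7.2) = 82.053 dB; L_B = 97.5 − 20·log₁₀(2.2) = 90.652 dB.
Combined: 10·log₁₀(10^(82.053/10)+10^(90.652/10)) = 91.21 dB SPL.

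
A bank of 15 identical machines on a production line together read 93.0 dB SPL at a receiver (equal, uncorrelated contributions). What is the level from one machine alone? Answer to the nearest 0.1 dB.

81.2 dB SPL

15 equal incoherent sources add 10·log₁₀(15) = 11.76 dB over one source.
L_one = 93.0 − 11.76 = 81.2 dB SPL.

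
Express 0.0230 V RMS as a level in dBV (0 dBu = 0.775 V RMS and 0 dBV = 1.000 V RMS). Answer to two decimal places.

dBV = 20·log₁₀(V / 1.000 V).
20·log₁₀(0.0230/1.000) = -32.77 dBV.

-32.77 dBV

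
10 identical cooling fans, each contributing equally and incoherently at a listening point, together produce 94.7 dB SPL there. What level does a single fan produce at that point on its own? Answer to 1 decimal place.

84.7 dB SPL

10 equal incoherent sources add 10·log₁₀(10) = 10.00 dB over one source.
L_one = 94.7 − 10.00 = 84.7 dB SPL.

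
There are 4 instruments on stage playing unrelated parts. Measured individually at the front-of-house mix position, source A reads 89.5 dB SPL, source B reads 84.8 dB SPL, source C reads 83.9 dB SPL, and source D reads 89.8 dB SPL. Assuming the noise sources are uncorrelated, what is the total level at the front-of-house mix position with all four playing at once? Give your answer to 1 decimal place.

Add the sources as powers (linear), then convert back to dB:
L_total = 10·log₁₀(10^(89.5/10) + 10^(84.8/10) + 10^(83.9/10) + 10^(89.8/10)) = 10·log₁₀(2394000000) = 93.8 dB SPL.

93.8 dB SPL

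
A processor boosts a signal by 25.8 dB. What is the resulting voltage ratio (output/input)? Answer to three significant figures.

Voltage ratio = 10^(dB/20).
10^(25.8/20) = 10^(1.290) = 19.5.

19.5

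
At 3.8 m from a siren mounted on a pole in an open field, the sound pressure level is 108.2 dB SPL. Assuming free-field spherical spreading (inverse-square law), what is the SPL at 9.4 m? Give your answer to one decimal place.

For a point source in a free field, ΔL = −20·log₁₀(d₂/d₁).
ΔL = −20·log₁₀(9.4/3.8) = -7.87 dB, so L₂ = 108.2 + (-7.87) = 100.3 dB SPL.

100.3 dB SPL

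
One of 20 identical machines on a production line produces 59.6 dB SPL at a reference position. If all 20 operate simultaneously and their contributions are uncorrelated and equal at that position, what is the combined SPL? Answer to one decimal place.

20 equal incoherent sources raise the level by 10·log₁₀(20) = 13.01 dB.
L_total = 59.6 + 13.01 = 72.6 dB SPL.

72.6 dB SPL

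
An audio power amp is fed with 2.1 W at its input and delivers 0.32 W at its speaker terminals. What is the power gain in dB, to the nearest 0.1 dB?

-8.2 dB

For a power ratio, dB = 10·log₁₀(P₂/P₁).
10·log₁₀(0.32/2.1) = 10·log₁₀(0.1524) = -8.2 dB.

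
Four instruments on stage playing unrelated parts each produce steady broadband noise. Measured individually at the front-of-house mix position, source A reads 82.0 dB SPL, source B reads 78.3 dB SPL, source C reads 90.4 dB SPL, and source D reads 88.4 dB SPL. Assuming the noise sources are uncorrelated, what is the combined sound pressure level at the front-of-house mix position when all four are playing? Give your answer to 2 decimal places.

93.04 dB SPL

Add the sources as powers (linear), then convert back to dB:
L_total = 10·log₁₀(10^(82.0/10) + 10^(78.3/10) + 10^(90.4/10) + 10^(88.4/10)) = 10·log₁₀(2014000000) = 93.04 dB SPL.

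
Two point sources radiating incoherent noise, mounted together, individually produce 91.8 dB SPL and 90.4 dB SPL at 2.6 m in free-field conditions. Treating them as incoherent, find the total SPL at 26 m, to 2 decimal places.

Combined at 2.6 m: 10·log₁₀(10^(91.8/10)+10^(90.4/10)) = 94.166 dB SPL.
Then apply −20·log₁₀(26/2.6) = -20.000 dB → 74.17 dB SPL.

74.17 dB SPL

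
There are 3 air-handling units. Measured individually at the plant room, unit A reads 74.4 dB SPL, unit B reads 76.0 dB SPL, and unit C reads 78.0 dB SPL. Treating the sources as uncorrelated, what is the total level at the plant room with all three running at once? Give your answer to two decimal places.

81.15 dB SPL

Add the sources as powers (linear), then convert back to dB:
L_total = 10·log₁₀(10^(74.4/10) + 10^(76.0/10) + 10^(78.0/10)) = 10·log₁₀(130400000) = 81.15 dB SPL.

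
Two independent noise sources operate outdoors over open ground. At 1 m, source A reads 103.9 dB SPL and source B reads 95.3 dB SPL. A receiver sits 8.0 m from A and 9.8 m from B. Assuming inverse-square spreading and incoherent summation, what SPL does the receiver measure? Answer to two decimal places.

At the listener: L_A = 103.9 − 20·log₁₀(8.0) = 85.838 dB; L_B = 95.3 − 20·log₁₀(9.8) = 75.475 dB.
Combined: 10·log₁₀(10^(85.838/10)+10^(75.475/10)) = 86.22 dB SPL.

86.22 dB SPL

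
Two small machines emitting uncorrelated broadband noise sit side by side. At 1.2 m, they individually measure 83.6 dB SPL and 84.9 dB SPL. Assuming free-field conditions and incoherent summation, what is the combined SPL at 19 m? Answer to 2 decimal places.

Combined at 1.2 m: 10·log₁₀(10^(83.6/10)+10^(84.9/10)) = 87.309 dB SPL.
Then apply −20·log₁₀(19/1.2) = -23.991 dB → 63.32 dB SPL.

63.32 dB SPL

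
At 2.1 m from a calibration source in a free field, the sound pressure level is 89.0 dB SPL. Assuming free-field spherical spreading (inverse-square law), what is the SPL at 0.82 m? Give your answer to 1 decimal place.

Free-field point source: level drops by 20·log₁₀ of the distance ratio.
ΔL = −20·log₁₀(0.82/2.1) = 8.17 dB, so L₂ = 89.0 + (8.17) = 97.2 dB SPL.

97.2 dB SPL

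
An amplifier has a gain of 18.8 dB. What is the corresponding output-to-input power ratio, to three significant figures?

Power ratio = 10^(dB/10).
10^(18.8/10) = 10^(1.880) = 75.9.

75.9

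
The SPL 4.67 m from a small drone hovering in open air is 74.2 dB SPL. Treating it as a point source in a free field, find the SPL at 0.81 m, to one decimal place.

Inverse-square spreading gives ΔL = −20·log₁₀(d₂/d₁).
ΔL = −20·log₁₀(0.81/4.67) = 15.22 dB, so L₂ = 74.2 + (15.22) = 89.4 dB SPL.

89.4 dB SPL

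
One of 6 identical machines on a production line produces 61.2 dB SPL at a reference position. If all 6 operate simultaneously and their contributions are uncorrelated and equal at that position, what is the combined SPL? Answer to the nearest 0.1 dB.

69.0 dB SPL

6 equal incoherent sources raise the level by 10·log₁₀(6) = 7.78 dB.
L_total = 61.2 + 7.78 = 69.0 dB SPL.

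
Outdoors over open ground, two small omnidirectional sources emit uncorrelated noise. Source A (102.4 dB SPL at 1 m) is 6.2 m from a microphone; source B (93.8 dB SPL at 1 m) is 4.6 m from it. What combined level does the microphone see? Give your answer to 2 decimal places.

87.52 dB SPL

At the listener: L_A = 102.4 − 20·log₁₀(6.2) = 86.552 dB; L_B = 93.8 − 20·log₁₀(4.6) = 80.545 dB.
Combined: 10·log₁₀(10^(86.552/10)+10^(80.545/10)) = 87.52 dB SPL.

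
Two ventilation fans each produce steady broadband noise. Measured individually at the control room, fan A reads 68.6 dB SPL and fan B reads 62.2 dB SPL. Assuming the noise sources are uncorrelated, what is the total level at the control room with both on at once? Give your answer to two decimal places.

69.50 dB SPL

Incoherent sources sum as intensities:
L_total = 10·log₁₀(10^(68.6/10) + 10^(62.2/10)) = 10·log₁₀(8904000) = 69.50 dB SPL.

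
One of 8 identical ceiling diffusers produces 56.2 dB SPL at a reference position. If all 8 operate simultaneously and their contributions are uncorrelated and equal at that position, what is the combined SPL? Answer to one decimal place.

8 equal incoherent sources raise the level by 10·log₁₀(8) = 9.03 dB.
L_total = 56.2 + 9.03 = 65.2 dB SPL.

65.2 dB SPL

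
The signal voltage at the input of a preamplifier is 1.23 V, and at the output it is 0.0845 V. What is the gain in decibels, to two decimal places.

-23.26 dB

Voltage is an amplitude quantity, so gain = 20·log₁₀(V_out/V_in).
20·log₁₀(0.0845/1.23) = 20·log₁₀(0.06870) = -23.26 dB.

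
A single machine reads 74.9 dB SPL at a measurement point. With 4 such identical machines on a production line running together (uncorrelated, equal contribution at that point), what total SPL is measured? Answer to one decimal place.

4 equal incoherent sources raise the level by 10·log₁₀(4) = 6.02 dB.
L_total = 74.9 + 6.02 = 80.9 dB SPL.

80.9 dB SPL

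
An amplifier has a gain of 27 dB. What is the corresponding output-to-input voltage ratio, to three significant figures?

Voltage ratio = 10^(dB/20).
10^(27/20) = 10^(1.350) = 22.4.

22.4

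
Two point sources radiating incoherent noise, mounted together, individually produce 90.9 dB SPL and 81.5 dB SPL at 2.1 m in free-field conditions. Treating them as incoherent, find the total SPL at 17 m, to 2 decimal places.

Combined at 2.1 m: 10·log₁₀(10^(90.9/10)+10^(81.5/10)) = 91.372 dB SPL.
Then apply −20·log₁₀(17/2.1) = -18.165 dB → 73.21 dB SPL.

73.21 dB SPL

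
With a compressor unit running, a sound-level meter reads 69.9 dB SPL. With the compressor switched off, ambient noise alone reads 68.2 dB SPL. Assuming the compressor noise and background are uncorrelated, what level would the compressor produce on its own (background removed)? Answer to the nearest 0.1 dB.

65.0 dB SPL

Remove the background by subtracting linear intensities:
L_src = 10·log₁₀(10^(69.9/10) − 10^(68.2/10)) = 10·log₁₀(3165000) = 65.0 dB SPL.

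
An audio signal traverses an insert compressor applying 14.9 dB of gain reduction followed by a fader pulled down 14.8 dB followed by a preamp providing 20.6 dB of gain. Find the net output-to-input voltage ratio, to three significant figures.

0.351

Net gain = (−14.9) + (−14.8) + 20.6 = -9.1 dB.
Voltage ratio = 10^(-9.1/20) = 0.351.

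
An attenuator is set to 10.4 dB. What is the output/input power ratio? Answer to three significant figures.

0.0912

Power ratio = 10^(dB/10).
10^(-10.4/10) = 10^(-1.040) = 0.0912.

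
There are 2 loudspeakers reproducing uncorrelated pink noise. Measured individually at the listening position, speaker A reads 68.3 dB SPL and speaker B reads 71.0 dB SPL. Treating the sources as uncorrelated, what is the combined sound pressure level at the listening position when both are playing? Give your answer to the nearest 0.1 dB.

72.9 dB SPL

Incoherent sources sum as intensities:
L_total = 10·log₁₀(10^(68.3/10) + 10^(71.0/10)) = 10·log₁₀(19350000) = 72.9 dB SPL.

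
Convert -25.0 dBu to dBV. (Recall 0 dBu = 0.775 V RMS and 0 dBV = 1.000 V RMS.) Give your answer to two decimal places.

The offset between the scales is 20·log₁₀(0.775/1.000) = −2.214 dB.
So dBV = -25.0 − 2.214 = -27.21 dBV.

-27.21 dBV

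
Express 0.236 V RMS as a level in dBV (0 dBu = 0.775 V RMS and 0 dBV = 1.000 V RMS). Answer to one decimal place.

dBV = 20·log₁₀(V / 1.000 V).
20·log₁₀(0.236/1.000) = -12.5 dBV.

-12.5 dBV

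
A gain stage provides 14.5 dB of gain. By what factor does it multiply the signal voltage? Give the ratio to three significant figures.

5.31

Voltage ratio = 10^(dB/20).
10^(14.5/20) = 10^(0.7250) = 5.31.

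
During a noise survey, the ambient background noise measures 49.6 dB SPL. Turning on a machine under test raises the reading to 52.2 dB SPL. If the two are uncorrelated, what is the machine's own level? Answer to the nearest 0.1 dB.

Remove the background by subtracting linear intensities:
L_src = 10·log₁₀(10^(52.2/10) − 10^(49.6/10)) = 10·log₁₀(74760) = 48.7 dB SPL.

48.7 dB SPL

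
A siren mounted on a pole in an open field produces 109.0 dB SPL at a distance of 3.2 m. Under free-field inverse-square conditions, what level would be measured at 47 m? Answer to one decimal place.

85.7 dB SPL

Inverse-square spreading gives ΔL = −20·log₁₀(d₂/d₁).
ΔL = −20·log₁₀(47/3.2) = -23.34 dB, so L₂ = 109.0 + (-23.34) = 85.7 dB SPL.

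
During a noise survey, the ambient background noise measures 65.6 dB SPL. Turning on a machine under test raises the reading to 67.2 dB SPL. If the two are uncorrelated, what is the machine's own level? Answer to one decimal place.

Remove the background by subtracting linear intensities:
L_src = 10·log₁₀(10^(67.2/10) − 10^(65.6/10)) = 10·log₁₀(1617000) = 62.1 dB SPL.

62.1 dB SPL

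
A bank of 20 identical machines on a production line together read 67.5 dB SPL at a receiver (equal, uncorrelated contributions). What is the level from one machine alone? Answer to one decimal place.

20 equal incoherent sources add 10·log₁₀(20) = 13.01 dB over one source.
L_one = 67.5 − 13.01 = 54.5 dB SPL.

54.5 dB SPL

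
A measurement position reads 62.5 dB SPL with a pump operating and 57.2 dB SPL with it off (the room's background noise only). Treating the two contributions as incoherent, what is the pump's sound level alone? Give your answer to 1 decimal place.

Subtract intensities: L_src = 10·log₁₀(10^(L_total/10) − 10^(L_bg/10)).
L_src = 10·log₁₀(10^(62.5/10) − 10^(57.2/10)) = 10·log₁₀(1253000) = 61.0 dB SPL.

61.0 dB SPL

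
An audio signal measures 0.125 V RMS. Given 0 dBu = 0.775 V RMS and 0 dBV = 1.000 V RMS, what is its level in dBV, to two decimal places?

-18.06 dBV

dBV = 20·log₁₀(V / 1.000 V).
20·log₁₀(0.125/1.000) = -18.06 dBV.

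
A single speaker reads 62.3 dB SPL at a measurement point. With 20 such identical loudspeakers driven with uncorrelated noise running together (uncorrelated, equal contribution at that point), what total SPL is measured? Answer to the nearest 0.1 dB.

20 equal incoherent sources raise the level by 10·log₁₀(20) = 13.01 dB.
L_total = 62.3 + 13.01 = 75.3 dB SPL.

75.3 dB SPL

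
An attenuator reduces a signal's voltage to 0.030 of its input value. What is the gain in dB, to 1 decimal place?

For a voltage ratio, dB = 20·log₁₀(V₂/V₁).
20·log₁₀(0.030) = -30.5 dB.

-30.5 dB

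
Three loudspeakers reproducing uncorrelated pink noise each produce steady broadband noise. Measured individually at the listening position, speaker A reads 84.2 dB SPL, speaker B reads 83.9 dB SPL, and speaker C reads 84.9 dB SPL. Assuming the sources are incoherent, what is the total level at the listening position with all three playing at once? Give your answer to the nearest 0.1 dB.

89.1 dB SPL

Uncorrelated sources add in intensity (power), not in dB.
L_total = 10·log₁₀(10^(84.2/10) + 10^(83.9/10) + 10^(84.9/10)) = 10·log₁₀(817500000) = 89.1 dB SPL.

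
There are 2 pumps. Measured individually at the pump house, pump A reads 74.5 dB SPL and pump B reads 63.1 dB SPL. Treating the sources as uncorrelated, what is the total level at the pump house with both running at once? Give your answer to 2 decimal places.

Incoherent sources sum as intensities:
L_total = 10·log₁₀(10^(74.5/10) + 10^(63.1/10)) = 10·log₁₀(30230000) = 74.80 dB SPL.

74.80 dB SPL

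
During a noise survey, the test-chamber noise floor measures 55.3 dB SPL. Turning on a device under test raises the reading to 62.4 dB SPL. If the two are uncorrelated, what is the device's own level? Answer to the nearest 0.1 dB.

61.5 dB SPL

Remove the background by subtracting linear intensities:
L_src = 10·log₁₀(10^(62.4/10) − 10^(55.3/10)) = 10·log₁₀(1399000) = 61.5 dB SPL.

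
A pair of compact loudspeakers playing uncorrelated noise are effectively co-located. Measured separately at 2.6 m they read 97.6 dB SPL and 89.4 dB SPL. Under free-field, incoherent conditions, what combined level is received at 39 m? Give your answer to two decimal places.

Combined at 2.6 m: 10·log₁₀(10^(97.6/10)+10^(89.4/10)) = 98.212 dB SPL.
Then apply −20·log₁₀(39/2.6) = -23.522 dB → 74.69 dB SPL.

74.69 dB SPL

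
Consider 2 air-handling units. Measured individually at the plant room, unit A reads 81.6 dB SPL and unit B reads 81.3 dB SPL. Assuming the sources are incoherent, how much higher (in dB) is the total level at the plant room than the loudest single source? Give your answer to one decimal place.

Add the sources as powers (linear), then convert back to dB:
L_total = 10·log₁₀(10^(81.6/10) + 10^(81.3/10)) = 84.46 dB SPL.
Excess over the loudest (81.6 dB): 84.46 − 81.6 = 2.9 dB.

2.9 dB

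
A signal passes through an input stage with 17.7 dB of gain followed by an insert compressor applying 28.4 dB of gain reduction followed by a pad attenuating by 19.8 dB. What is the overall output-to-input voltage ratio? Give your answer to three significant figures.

Net gain = 17.7 + (−28.4) + (−19.8) = -30.5 dB.
Voltage ratio = 10^(-30.5/20) = 0.0299.

0.0299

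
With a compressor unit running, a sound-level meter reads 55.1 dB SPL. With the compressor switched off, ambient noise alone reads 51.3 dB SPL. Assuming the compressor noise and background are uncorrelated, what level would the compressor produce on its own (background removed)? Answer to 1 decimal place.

52.8 dB SPL

Subtract intensities: L_src = 10·log₁₀(10^(L_total/10) − 10^(L_bg/10)).
L_src = 10·log₁₀(10^(55.1/10) − 10^(51.3/10)) = 10·log₁₀(188700) = 52.8 dB SPL.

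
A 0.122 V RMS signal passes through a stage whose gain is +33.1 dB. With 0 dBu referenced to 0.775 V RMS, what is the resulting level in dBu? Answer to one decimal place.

+17.0 dBu

Input level: 20·log₁₀(0.122/0.775) = -16.06 dBu.
Output: -16.06 + 33.1 = +17.0 dBu.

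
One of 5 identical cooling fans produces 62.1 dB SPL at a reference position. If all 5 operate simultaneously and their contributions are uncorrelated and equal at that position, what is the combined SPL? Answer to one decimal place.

69.1 dB SPL

5 equal incoherent sources raise the level by 10·log₁₀(5) = 6.99 dB.
L_total = 62.1 + 6.99 = 69.1 dB SPL.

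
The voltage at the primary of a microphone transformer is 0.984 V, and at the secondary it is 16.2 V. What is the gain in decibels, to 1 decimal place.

24.3 dB

Voltage ratio → dB uses the 20·log₁₀ form:
20·log₁₀(16.2/0.984) = 20·log₁₀(16.46) = 24.3 dB.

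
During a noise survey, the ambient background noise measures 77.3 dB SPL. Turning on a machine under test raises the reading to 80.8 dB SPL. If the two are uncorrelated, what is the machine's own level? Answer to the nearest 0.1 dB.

Subtract intensities: L_src = 10·log₁₀(10^(L_total/10) − 10^(L_bg/10)).
L_src = 10·log₁₀(10^(80.8/10) − 10^(77.3/10)) = 10·log₁₀(66520000) = 78.2 dB SPL.

78.2 dB SPL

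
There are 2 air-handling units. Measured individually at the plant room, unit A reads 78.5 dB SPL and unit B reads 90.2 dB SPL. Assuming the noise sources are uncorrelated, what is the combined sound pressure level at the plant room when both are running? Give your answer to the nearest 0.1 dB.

Incoherent sources sum as intensities:
L_total = 10·log₁₀(10^(78.5/10) + 10^(90.2/10)) = 10·log₁₀(1118000000) = 90.5 dB SPL.

90.5 dB SPL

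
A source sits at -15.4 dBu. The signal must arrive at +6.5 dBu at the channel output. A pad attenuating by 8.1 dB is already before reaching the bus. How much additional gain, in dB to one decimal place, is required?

30.0 dB

The required make-up gain is the shortfall in the dB sum.
G = +6.5 − (-15.4) + 8.1 = 30.0 dB.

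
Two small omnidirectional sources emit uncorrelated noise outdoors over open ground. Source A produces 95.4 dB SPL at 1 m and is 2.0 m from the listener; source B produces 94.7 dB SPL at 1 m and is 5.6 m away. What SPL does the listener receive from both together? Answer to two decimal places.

89.83 dB SPL

At the listener: L_A = 95.4 − 20·log₁₀(2.0) = 89.379 dB; L_B = 94.7 − 20·log₁₀(5.6) = 79.736 dB.
Combined: 10·log₁₀(10^(89.379/10)+10^(79.736/10)) = 89.83 dB SPL.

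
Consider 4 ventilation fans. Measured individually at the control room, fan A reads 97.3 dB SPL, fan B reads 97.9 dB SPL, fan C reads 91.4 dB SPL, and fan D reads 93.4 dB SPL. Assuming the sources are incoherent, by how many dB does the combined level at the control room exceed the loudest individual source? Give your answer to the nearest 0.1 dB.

3.9 dB

Incoherent sources sum as intensities:
L_total = 10·log₁₀(10^(97.3/10) + 10^(97.9/10) + 10^(91.4/10) + 10^(93.4/10)) = 101.79 dB SPL.
Excess over the loudest (97.9 dB): 101.79 − 97.9 = 3.9 dB.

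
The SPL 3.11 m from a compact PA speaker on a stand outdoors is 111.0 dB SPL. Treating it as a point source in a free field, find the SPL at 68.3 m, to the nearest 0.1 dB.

For a point source in a free field, ΔL = −20·log₁₀(d₂/d₁).
ΔL = −20·log₁₀(68.3/3.11) = -26.83 dB, so L₂ = 111.0 + (-26.83) = 84.2 dB SPL.

84.2 dB SPL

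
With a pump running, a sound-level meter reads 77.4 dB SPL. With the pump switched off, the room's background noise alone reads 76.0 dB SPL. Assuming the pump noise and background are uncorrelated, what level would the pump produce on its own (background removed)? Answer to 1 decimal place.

71.8 dB SPL

Remove the background by subtracting linear intensities:
L_src = 10·log₁₀(10^(77.4/10) − 10^(76.0/10)) = 10·log₁₀(15140000) = 71.8 dB SPL.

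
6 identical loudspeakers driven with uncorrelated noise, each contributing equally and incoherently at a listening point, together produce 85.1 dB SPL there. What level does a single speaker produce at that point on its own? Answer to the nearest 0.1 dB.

6 equal incoherent sources add 10·log₁₀(6) = 7.78 dB over one source.
L_one = 85.1 − 7.78 = 77.3 dB SPL.

77.3 dB SPL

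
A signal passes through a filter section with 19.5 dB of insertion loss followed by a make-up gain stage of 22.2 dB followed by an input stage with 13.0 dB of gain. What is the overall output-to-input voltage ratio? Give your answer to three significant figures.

Net gain = (−19.5) + 22.2 + 13.0 = 15.7 dB.
Voltage ratio = 10^(15.7/20) = 6.10.

6.10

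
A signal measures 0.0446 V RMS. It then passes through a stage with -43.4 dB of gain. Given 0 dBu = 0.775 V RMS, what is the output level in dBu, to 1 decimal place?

Input level: 20·log₁₀(0.0446/0.775) = -24.80 dBu.
Output: -24.80 − 43.4 = -68.2 dBu.

-68.2 dBu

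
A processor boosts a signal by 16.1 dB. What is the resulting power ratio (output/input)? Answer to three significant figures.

40.7

Power ratio = 10^(dB/10).
10^(16.1/10) = 10^(1.610) = 40.7.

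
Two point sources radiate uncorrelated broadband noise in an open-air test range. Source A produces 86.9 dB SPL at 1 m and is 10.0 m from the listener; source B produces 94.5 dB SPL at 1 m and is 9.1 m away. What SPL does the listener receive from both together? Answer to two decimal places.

At the listener: L_A = 86.9 − 20·log₁₀(10.0) = 66.900 dB; L_B = 94.5 − 20·log₁₀(9.1) = 75.319 dB.
Combined: 10·log₁₀(10^(66.900/10)+10^(75.319/10)) = 75.90 dB SPL.

75.90 dB SPL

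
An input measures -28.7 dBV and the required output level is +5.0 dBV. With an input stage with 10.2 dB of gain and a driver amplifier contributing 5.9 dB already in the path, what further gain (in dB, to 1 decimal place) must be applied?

The required make-up gain is the shortfall in the dB sum.
G = +5.0 − (-28.7) − 10.2 − 5.9 = 17.6 dB.

17.6 dB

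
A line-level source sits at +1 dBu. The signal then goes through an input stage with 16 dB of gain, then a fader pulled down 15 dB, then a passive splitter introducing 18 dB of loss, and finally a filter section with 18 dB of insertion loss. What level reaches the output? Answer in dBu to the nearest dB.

Cascaded gains and losses add directly in dB.
+1 + 16 − 15 − 18 − 18 = -34 dBu.

-34 dBu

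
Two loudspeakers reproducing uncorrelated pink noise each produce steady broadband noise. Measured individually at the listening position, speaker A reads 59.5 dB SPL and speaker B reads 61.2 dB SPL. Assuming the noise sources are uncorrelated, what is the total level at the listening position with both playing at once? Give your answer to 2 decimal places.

Uncorrelated sources add in intensity (power), not in dB.
L_total = 10·log₁₀(10^(59.5/10) + 10^(61.2/10)) = 10·log₁₀(2210000) = 63.44 dB SPL.

63.44 dB SPL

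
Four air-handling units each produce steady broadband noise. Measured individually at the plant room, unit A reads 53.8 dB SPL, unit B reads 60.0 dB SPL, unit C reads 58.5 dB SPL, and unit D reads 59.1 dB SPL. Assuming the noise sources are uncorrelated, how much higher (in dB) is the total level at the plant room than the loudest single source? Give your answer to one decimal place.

4.4 dB

Add the sources as powers (linear), then convert back to dB:
L_total = 10·log₁₀(10^(53.8/10) + 10^(60.0/10) + 10^(58.5/10) + 10^(59.1/10)) = 64.41 dB SPL.
Excess over the loudest (60.0 dB): 64.41 − 60.0 = 4.4 dB.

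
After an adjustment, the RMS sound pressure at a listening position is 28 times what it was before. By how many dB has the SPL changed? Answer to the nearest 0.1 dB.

Sound pressure is an amplitude quantity: ΔL = 20·log₁₀(p₂/p₁).
20·log₁₀(28) = 28.9 dB.

28.9 dB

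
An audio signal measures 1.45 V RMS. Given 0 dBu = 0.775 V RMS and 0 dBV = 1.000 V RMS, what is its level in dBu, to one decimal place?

+5.4 dBu

dBu = 20·log₁₀(V / 0.775 V).
20·log₁₀(1.45/0.775) = +5.4 dBu.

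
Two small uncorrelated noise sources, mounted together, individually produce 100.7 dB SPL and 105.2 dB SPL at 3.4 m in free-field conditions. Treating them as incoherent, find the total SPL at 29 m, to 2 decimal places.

87.90 dB SPL

Combined at 3.4 m: 10·log₁₀(10^(100.7/10)+10^(105.2/10)) = 106.519 dB SPL.
Then apply −20·log₁₀(29/3.4) = -18.618 dB → 87.90 dB SPL.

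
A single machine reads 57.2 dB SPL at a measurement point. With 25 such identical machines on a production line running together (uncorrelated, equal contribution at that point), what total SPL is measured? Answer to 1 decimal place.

25 equal incoherent sources raise the level by 10·log₁₀(25) = 13.98 dB.
L_total = 57.2 + 13.98 = 71.2 dB SPL.

71.2 dB SPL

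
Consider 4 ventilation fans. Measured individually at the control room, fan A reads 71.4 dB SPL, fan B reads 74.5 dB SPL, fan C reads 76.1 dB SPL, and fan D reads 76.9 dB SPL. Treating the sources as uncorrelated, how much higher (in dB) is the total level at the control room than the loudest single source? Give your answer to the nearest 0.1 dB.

Uncorrelated sources add in intensity (power), not in dB.
L_total = 10·log₁₀(10^(71.4/10) + 10^(74.5/10) + 10^(76.1/10) + 10^(76.9/10)) = 81.20 dB SPL.
Excess over the loudest (76.9 dB): 81.20 − 76.9 = 4.3 dB.

4.3 dB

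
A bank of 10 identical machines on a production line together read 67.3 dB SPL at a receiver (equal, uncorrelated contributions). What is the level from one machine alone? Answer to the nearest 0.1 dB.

57.3 dB SPL

10 equal incoherent sources add 10·log₁₀(10) = 10.00 dB over one source.
L_one = 67.3 − 10.00 = 57.3 dB SPL.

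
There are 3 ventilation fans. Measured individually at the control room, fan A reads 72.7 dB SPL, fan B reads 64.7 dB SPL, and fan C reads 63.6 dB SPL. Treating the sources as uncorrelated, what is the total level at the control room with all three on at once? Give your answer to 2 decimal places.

Add the sources as powers (linear), then convert back to dB:
L_total = 10·log₁₀(10^(72.7/10) + 10^(64.7/10) + 10^(63.6/10)) = 10·log₁₀(23860000) = 73.78 dB SPL.

73.78 dB SPL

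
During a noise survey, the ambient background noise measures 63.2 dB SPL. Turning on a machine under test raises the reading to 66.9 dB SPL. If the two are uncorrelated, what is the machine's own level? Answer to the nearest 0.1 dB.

Background correction is a power subtraction:
L_src = 10·log₁₀(10^(66.9/10) − 10^(63.2/10)) = 10·log₁₀(2808000) = 64.5 dB SPL.

64.5 dB SPL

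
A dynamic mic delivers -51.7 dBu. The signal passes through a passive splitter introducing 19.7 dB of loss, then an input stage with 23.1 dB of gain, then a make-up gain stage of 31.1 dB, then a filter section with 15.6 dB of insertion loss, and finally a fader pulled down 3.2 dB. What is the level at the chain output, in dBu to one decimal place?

-36.0 dBu

Gain stages sum in dB:
-51.7 − 19.7 + 23.1 + 31.1 − 15.6 − 3.2 = -36.0 dBu.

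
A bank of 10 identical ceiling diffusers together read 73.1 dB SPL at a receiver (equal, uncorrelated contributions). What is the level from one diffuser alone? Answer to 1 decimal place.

10 equal incoherent sources add 10·log₁₀(10) = 10.00 dB over one source.
L_one = 73.1 − 10.00 = 63.1 dB SPL.

63.1 dB SPL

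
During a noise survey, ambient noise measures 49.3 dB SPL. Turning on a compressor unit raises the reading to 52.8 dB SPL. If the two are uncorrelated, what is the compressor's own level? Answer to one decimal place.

50.2 dB SPL

Remove the background by subtracting linear intensities:
L_src = 10·log₁₀(10^(52.8/10) − 10^(49.3/10)) = 10·log₁₀(105400) = 50.2 dB SPL.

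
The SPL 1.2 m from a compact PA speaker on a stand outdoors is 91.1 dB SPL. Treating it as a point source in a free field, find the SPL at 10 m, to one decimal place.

Free-field point source: level drops by 20·log₁₀ of the distance ratio.
ΔL = −20·log₁₀(10/1.2) = -18.42 dB, so L₂ = 91.1 + (-18.42) = 72.7 dB SPL.

72.7 dB SPL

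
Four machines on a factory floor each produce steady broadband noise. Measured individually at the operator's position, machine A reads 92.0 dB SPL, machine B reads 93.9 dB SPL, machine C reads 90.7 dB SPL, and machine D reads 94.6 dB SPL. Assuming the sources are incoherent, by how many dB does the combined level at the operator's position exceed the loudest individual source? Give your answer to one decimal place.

4.5 dB

Add the sources as powers (linear), then convert back to dB:
L_total = 10·log₁₀(10^(92.0/10) + 10^(93.9/10) + 10^(90.7/10) + 10^(94.6/10)) = 99.08 dB SPL.
Excess over the loudest (94.6 dB): 99.08 − 94.6 = 4.5 dB.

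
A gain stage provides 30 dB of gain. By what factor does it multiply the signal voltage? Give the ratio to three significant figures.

31.6

Voltage ratio = 10^(dB/20).
10^(30/20) = 10^(1.500) = 31.6.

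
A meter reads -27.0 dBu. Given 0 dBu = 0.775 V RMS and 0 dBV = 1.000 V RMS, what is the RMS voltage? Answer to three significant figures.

0.0346 V

V = 0.775 V × 10^(-27.0/20).
= 0.775 × 0.04467 = 0.0346 V.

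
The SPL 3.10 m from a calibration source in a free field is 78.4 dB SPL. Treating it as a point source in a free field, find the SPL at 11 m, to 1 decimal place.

67.4 dB SPL

Free-field point source: level drops by 20·log₁₀ of the distance ratio.
ΔL = −20·log₁₀(11/3.10) = -11.00 dB, so L₂ = 78.4 + (-11.00) = 67.4 dB SPL.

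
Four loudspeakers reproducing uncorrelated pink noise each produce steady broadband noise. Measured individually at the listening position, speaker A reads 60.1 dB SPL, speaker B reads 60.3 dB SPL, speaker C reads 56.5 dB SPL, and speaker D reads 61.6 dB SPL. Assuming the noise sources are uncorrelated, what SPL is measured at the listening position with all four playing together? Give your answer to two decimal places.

Incoherent sources sum as intensities:
L_total = 10·log₁₀(10^(60.1/10) + 10^(60.3/10) + 10^(56.5/10) + 10^(61.6/10)) = 10·log₁₀(3987000) = 66.01 dB SPL.

66.01 dB SPL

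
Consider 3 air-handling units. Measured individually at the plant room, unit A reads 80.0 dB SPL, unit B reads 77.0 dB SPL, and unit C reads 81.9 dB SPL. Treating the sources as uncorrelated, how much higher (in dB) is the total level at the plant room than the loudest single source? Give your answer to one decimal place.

2.9 dB

Uncorrelated sources add in intensity (power), not in dB.
L_total = 10·log₁₀(10^(80.0/10) + 10^(77.0/10) + 10^(81.9/10)) = 84.84 dB SPL.
Excess over the loudest (81.9 dB): 84.84 − 81.9 = 2.9 dB.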